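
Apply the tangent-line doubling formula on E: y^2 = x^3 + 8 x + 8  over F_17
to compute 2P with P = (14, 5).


Doubling: s = (3 x1^2 + a) / (2 y1)
s = (3*14^2 + 8) / (2*5) mod 17 = 12
x3 = s^2 - 2 x1 mod 17 = 12^2 - 2*14 = 14
y3 = s (x1 - x3) - y1 mod 17 = 12 * (14 - 14) - 5 = 12

2P = (14, 12)


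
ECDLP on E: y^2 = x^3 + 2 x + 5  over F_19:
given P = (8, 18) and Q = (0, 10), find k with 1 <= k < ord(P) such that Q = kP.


Enumerate multiples of P until we hit Q = (0, 10):
  1P = (8, 18)
  2P = (7, 18)
  3P = (4, 1)
  4P = (12, 3)
  5P = (0, 9)
  6P = (9, 7)
  7P = (9, 12)
  8P = (0, 10)
Match found at i = 8.

k = 8


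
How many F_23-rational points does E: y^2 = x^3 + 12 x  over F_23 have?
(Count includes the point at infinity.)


For each x in F_23, count y with y^2 = x^3 + 12 x + 0 mod 23:
  x = 0: RHS = 0, y in [0]  -> 1 point(s)
  x = 1: RHS = 13, y in [6, 17]  -> 2 point(s)
  x = 2: RHS = 9, y in [3, 20]  -> 2 point(s)
  x = 5: RHS = 1, y in [1, 22]  -> 2 point(s)
  x = 6: RHS = 12, y in [9, 14]  -> 2 point(s)
  x = 7: RHS = 13, y in [6, 17]  -> 2 point(s)
  x = 9: RHS = 9, y in [3, 20]  -> 2 point(s)
  x = 10: RHS = 16, y in [4, 19]  -> 2 point(s)
  x = 12: RHS = 9, y in [3, 20]  -> 2 point(s)
  x = 15: RHS = 13, y in [6, 17]  -> 2 point(s)
  x = 19: RHS = 3, y in [7, 16]  -> 2 point(s)
  x = 20: RHS = 6, y in [11, 12]  -> 2 point(s)
Affine points: 23. Add the point at infinity: total = 24.

#E(F_23) = 24


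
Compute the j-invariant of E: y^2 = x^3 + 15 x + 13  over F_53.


Delta = -16(4 a^3 + 27 b^2) mod 53 = 1
-1728 * (4 a)^3 = -1728 * (4*15)^3 mod 53 = 48
j = 48 * 1^(-1) mod 53 = 48

j = 48 (mod 53)


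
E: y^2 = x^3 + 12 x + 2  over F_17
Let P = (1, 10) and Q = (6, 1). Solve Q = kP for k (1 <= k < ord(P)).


Enumerate multiples of P until we hit Q = (6, 1):
  1P = (1, 10)
  2P = (6, 16)
  3P = (6, 1)
Match found at i = 3.

k = 3


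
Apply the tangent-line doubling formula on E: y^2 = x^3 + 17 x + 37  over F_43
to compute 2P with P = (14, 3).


Doubling: s = (3 x1^2 + a) / (2 y1)
s = (3*14^2 + 17) / (2*3) mod 43 = 22
x3 = s^2 - 2 x1 mod 43 = 22^2 - 2*14 = 26
y3 = s (x1 - x3) - y1 mod 43 = 22 * (14 - 26) - 3 = 34

2P = (26, 34)


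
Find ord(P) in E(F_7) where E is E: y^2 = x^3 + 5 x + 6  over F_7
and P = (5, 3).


Compute successive multiples of P until we hit O:
  1P = (5, 3)
  2P = (6, 0)
  3P = (5, 4)
  4P = O

ord(P) = 4


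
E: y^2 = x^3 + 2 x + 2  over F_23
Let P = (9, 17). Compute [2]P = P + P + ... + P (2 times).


k = 2 = 10_2 (binary, LSB first: 01)
Double-and-add from P = (9, 17):
  bit 0 = 0: acc unchanged = O
  bit 1 = 1: acc = O + (8, 22) = (8, 22)

2P = (8, 22)


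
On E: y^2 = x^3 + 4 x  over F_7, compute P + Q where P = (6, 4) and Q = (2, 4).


P != Q, so use the chord formula.
s = (y2 - y1) / (x2 - x1) = (0) / (3) mod 7 = 0
x3 = s^2 - x1 - x2 mod 7 = 0^2 - 6 - 2 = 6
y3 = s (x1 - x3) - y1 mod 7 = 0 * (6 - 6) - 4 = 3

P + Q = (6, 3)


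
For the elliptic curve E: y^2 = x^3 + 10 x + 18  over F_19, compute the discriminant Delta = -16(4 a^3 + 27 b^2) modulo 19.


4 a^3 + 27 b^2 = 4*10^3 + 27*18^2 = 4000 + 8748 = 12748
Delta = -16 * (12748) = -203968
Delta mod 19 = 16

Delta = 16 (mod 19)


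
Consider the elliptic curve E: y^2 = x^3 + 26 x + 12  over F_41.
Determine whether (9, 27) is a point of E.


Check whether y^2 = x^3 + 26 x + 12 (mod 41) for (x, y) = (9, 27).
LHS: y^2 = 27^2 mod 41 = 32
RHS: x^3 + 26 x + 12 = 9^3 + 26*9 + 12 mod 41 = 32
LHS = RHS

Yes, on the curve


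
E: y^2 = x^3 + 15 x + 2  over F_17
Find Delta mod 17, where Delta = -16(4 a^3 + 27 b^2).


4 a^3 + 27 b^2 = 4*15^3 + 27*2^2 = 13500 + 108 = 13608
Delta = -16 * (13608) = -217728
Delta mod 17 = 8

Delta = 8 (mod 17)


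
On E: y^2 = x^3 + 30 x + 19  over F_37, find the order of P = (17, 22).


Compute successive multiples of P until we hit O:
  1P = (17, 22)
  2P = (19, 23)
  3P = (29, 9)
  4P = (32, 22)
  5P = (25, 15)
  6P = (16, 28)
  7P = (3, 5)
  8P = (13, 4)
  ... (continuing to 32P)
  32P = O

ord(P) = 32


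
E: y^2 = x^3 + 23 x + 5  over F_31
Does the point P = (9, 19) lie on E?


Check whether y^2 = x^3 + 23 x + 5 (mod 31) for (x, y) = (9, 19).
LHS: y^2 = 19^2 mod 31 = 20
RHS: x^3 + 23 x + 5 = 9^3 + 23*9 + 5 mod 31 = 11
LHS != RHS

No, not on the curve


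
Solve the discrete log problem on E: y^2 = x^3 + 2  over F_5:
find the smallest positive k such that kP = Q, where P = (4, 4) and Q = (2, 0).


Enumerate multiples of P until we hit Q = (2, 0):
  1P = (4, 4)
  2P = (3, 2)
  3P = (2, 0)
Match found at i = 3.

k = 3


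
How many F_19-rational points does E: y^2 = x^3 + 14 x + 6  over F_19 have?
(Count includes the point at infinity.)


For each x in F_19, count y with y^2 = x^3 + 14 x + 6 mod 19:
  x = 0: RHS = 6, y in [5, 14]  -> 2 point(s)
  x = 2: RHS = 4, y in [2, 17]  -> 2 point(s)
  x = 5: RHS = 11, y in [7, 12]  -> 2 point(s)
  x = 9: RHS = 6, y in [5, 14]  -> 2 point(s)
  x = 10: RHS = 6, y in [5, 14]  -> 2 point(s)
  x = 11: RHS = 9, y in [3, 16]  -> 2 point(s)
  x = 14: RHS = 1, y in [1, 18]  -> 2 point(s)
  x = 15: RHS = 0, y in [0]  -> 1 point(s)
Affine points: 15. Add the point at infinity: total = 16.

#E(F_19) = 16


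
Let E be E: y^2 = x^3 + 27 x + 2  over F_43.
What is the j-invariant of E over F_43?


Delta = -16(4 a^3 + 27 b^2) mod 43 = 8
-1728 * (4 a)^3 = -1728 * (4*27)^3 mod 43 = 42
j = 42 * 8^(-1) mod 43 = 16

j = 16 (mod 43)


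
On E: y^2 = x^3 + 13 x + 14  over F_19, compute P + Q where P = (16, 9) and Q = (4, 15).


P != Q, so use the chord formula.
s = (y2 - y1) / (x2 - x1) = (6) / (7) mod 19 = 9
x3 = s^2 - x1 - x2 mod 19 = 9^2 - 16 - 4 = 4
y3 = s (x1 - x3) - y1 mod 19 = 9 * (16 - 4) - 9 = 4

P + Q = (4, 4)


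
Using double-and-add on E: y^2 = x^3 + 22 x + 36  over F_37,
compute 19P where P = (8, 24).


k = 19 = 10011_2 (binary, LSB first: 11001)
Double-and-add from P = (8, 24):
  bit 0 = 1: acc = O + (8, 24) = (8, 24)
  bit 1 = 1: acc = (8, 24) + (20, 15) = (35, 24)
  bit 2 = 0: acc unchanged = (35, 24)
  bit 3 = 0: acc unchanged = (35, 24)
  bit 4 = 1: acc = (35, 24) + (27, 0) = (21, 18)

19P = (21, 18)


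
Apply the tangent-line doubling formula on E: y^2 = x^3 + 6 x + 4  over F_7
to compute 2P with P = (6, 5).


Doubling: s = (3 x1^2 + a) / (2 y1)
s = (3*6^2 + 6) / (2*5) mod 7 = 3
x3 = s^2 - 2 x1 mod 7 = 3^2 - 2*6 = 4
y3 = s (x1 - x3) - y1 mod 7 = 3 * (6 - 4) - 5 = 1

2P = (4, 1)


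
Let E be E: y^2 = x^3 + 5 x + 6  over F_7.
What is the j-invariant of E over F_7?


Delta = -16(4 a^3 + 27 b^2) mod 7 = 3
-1728 * (4 a)^3 = -1728 * (4*5)^3 mod 7 = 6
j = 6 * 3^(-1) mod 7 = 2

j = 2 (mod 7)


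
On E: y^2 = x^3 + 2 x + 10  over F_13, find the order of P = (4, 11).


Compute successive multiples of P until we hit O:
  1P = (4, 11)
  2P = (2, 3)
  3P = (10, 4)
  4P = (0, 6)
  5P = (0, 7)
  6P = (10, 9)
  7P = (2, 10)
  8P = (4, 2)
  ... (continuing to 9P)
  9P = O

ord(P) = 9


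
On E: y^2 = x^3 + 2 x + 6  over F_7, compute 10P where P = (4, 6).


k = 10 = 1010_2 (binary, LSB first: 0101)
Double-and-add from P = (4, 6):
  bit 0 = 0: acc unchanged = O
  bit 1 = 1: acc = O + (1, 3) = (1, 3)
  bit 2 = 0: acc unchanged = (1, 3)
  bit 3 = 1: acc = (1, 3) + (3, 5) = (4, 1)

10P = (4, 1)


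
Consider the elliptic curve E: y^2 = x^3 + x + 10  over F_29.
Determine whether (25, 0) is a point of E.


Check whether y^2 = x^3 + 1 x + 10 (mod 29) for (x, y) = (25, 0).
LHS: y^2 = 0^2 mod 29 = 0
RHS: x^3 + 1 x + 10 = 25^3 + 1*25 + 10 mod 29 = 0
LHS = RHS

Yes, on the curve


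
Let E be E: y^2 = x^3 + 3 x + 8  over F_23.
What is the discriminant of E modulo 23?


4 a^3 + 27 b^2 = 4*3^3 + 27*8^2 = 108 + 1728 = 1836
Delta = -16 * (1836) = -29376
Delta mod 23 = 18

Delta = 18 (mod 23)


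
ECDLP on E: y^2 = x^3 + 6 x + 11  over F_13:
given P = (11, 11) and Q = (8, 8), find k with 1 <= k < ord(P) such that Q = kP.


Enumerate multiples of P until we hit Q = (8, 8):
  1P = (11, 11)
  2P = (8, 8)
Match found at i = 2.

k = 2


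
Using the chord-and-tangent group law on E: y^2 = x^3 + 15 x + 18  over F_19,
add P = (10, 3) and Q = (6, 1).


P != Q, so use the chord formula.
s = (y2 - y1) / (x2 - x1) = (17) / (15) mod 19 = 10
x3 = s^2 - x1 - x2 mod 19 = 10^2 - 10 - 6 = 8
y3 = s (x1 - x3) - y1 mod 19 = 10 * (10 - 8) - 3 = 17

P + Q = (8, 17)


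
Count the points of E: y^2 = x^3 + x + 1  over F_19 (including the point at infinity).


For each x in F_19, count y with y^2 = x^3 + 1 x + 1 mod 19:
  x = 0: RHS = 1, y in [1, 18]  -> 2 point(s)
  x = 2: RHS = 11, y in [7, 12]  -> 2 point(s)
  x = 5: RHS = 17, y in [6, 13]  -> 2 point(s)
  x = 7: RHS = 9, y in [3, 16]  -> 2 point(s)
  x = 9: RHS = 17, y in [6, 13]  -> 2 point(s)
  x = 10: RHS = 4, y in [2, 17]  -> 2 point(s)
  x = 13: RHS = 7, y in [8, 11]  -> 2 point(s)
  x = 14: RHS = 4, y in [2, 17]  -> 2 point(s)
  x = 15: RHS = 9, y in [3, 16]  -> 2 point(s)
  x = 16: RHS = 9, y in [3, 16]  -> 2 point(s)
Affine points: 20. Add the point at infinity: total = 21.

#E(F_19) = 21


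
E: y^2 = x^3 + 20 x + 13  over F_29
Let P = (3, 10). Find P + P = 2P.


Doubling: s = (3 x1^2 + a) / (2 y1)
s = (3*3^2 + 20) / (2*10) mod 29 = 27
x3 = s^2 - 2 x1 mod 29 = 27^2 - 2*3 = 27
y3 = s (x1 - x3) - y1 mod 29 = 27 * (3 - 27) - 10 = 9

2P = (27, 9)


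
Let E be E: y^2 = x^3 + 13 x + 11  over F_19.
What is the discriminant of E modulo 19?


4 a^3 + 27 b^2 = 4*13^3 + 27*11^2 = 8788 + 3267 = 12055
Delta = -16 * (12055) = -192880
Delta mod 19 = 8

Delta = 8 (mod 19)


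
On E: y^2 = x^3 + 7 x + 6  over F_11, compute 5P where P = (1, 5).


k = 5 = 101_2 (binary, LSB first: 101)
Double-and-add from P = (1, 5):
  bit 0 = 1: acc = O + (1, 5) = (1, 5)
  bit 1 = 0: acc unchanged = (1, 5)
  bit 2 = 1: acc = (1, 5) + (6, 0) = (5, 10)

5P = (5, 10)


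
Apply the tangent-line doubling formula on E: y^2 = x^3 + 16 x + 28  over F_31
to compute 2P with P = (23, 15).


Doubling: s = (3 x1^2 + a) / (2 y1)
s = (3*23^2 + 16) / (2*15) mod 31 = 9
x3 = s^2 - 2 x1 mod 31 = 9^2 - 2*23 = 4
y3 = s (x1 - x3) - y1 mod 31 = 9 * (23 - 4) - 15 = 1

2P = (4, 1)


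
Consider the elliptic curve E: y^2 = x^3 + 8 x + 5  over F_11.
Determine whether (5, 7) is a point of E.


Check whether y^2 = x^3 + 8 x + 5 (mod 11) for (x, y) = (5, 7).
LHS: y^2 = 7^2 mod 11 = 5
RHS: x^3 + 8 x + 5 = 5^3 + 8*5 + 5 mod 11 = 5
LHS = RHS

Yes, on the curve


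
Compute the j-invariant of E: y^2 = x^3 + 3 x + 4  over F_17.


Delta = -16(4 a^3 + 27 b^2) mod 17 = 13
-1728 * (4 a)^3 = -1728 * (4*3)^3 mod 17 = 15
j = 15 * 13^(-1) mod 17 = 9

j = 9 (mod 17)


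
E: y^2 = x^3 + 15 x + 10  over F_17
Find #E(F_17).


For each x in F_17, count y with y^2 = x^3 + 15 x + 10 mod 17:
  x = 1: RHS = 9, y in [3, 14]  -> 2 point(s)
  x = 4: RHS = 15, y in [7, 10]  -> 2 point(s)
  x = 7: RHS = 16, y in [4, 13]  -> 2 point(s)
  x = 8: RHS = 13, y in [8, 9]  -> 2 point(s)
  x = 10: RHS = 4, y in [2, 15]  -> 2 point(s)
Affine points: 10. Add the point at infinity: total = 11.

#E(F_17) = 11


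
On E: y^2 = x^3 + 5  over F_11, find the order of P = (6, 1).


Compute successive multiples of P until we hit O:
  1P = (6, 1)
  2P = (0, 4)
  3P = (8, 0)
  4P = (0, 7)
  5P = (6, 10)
  6P = O

ord(P) = 6


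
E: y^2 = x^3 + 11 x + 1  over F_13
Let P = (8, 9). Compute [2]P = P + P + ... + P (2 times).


k = 2 = 10_2 (binary, LSB first: 01)
Double-and-add from P = (8, 9):
  bit 0 = 0: acc unchanged = O
  bit 1 = 1: acc = O + (11, 7) = (11, 7)

2P = (11, 7)


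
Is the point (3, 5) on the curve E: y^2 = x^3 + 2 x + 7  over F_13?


Check whether y^2 = x^3 + 2 x + 7 (mod 13) for (x, y) = (3, 5).
LHS: y^2 = 5^2 mod 13 = 12
RHS: x^3 + 2 x + 7 = 3^3 + 2*3 + 7 mod 13 = 1
LHS != RHS

No, not on the curve


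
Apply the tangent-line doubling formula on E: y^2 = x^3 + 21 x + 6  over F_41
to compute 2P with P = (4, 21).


Doubling: s = (3 x1^2 + a) / (2 y1)
s = (3*4^2 + 21) / (2*21) mod 41 = 28
x3 = s^2 - 2 x1 mod 41 = 28^2 - 2*4 = 38
y3 = s (x1 - x3) - y1 mod 41 = 28 * (4 - 38) - 21 = 11

2P = (38, 11)


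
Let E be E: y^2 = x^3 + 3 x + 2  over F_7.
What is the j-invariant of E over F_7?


Delta = -16(4 a^3 + 27 b^2) mod 7 = 2
-1728 * (4 a)^3 = -1728 * (4*3)^3 mod 7 = 6
j = 6 * 2^(-1) mod 7 = 3

j = 3 (mod 7)


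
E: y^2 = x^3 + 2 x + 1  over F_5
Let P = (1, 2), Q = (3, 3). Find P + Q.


P != Q, so use the chord formula.
s = (y2 - y1) / (x2 - x1) = (1) / (2) mod 5 = 3
x3 = s^2 - x1 - x2 mod 5 = 3^2 - 1 - 3 = 0
y3 = s (x1 - x3) - y1 mod 5 = 3 * (1 - 0) - 2 = 1

P + Q = (0, 1)


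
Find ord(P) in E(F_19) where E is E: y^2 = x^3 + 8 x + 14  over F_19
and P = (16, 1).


Compute successive multiples of P until we hit O:
  1P = (16, 1)
  2P = (13, 4)
  3P = (10, 12)
  4P = (18, 9)
  5P = (1, 2)
  6P = (8, 1)
  7P = (14, 18)
  8P = (9, 6)
  ... (continuing to 20P)
  20P = O

ord(P) = 20


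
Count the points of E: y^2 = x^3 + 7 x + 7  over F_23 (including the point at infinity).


For each x in F_23, count y with y^2 = x^3 + 7 x + 7 mod 23:
  x = 2: RHS = 6, y in [11, 12]  -> 2 point(s)
  x = 3: RHS = 9, y in [3, 20]  -> 2 point(s)
  x = 5: RHS = 6, y in [11, 12]  -> 2 point(s)
  x = 6: RHS = 12, y in [9, 14]  -> 2 point(s)
  x = 7: RHS = 8, y in [10, 13]  -> 2 point(s)
  x = 8: RHS = 0, y in [0]  -> 1 point(s)
  x = 11: RHS = 12, y in [9, 14]  -> 2 point(s)
  x = 12: RHS = 2, y in [5, 18]  -> 2 point(s)
  x = 13: RHS = 18, y in [8, 15]  -> 2 point(s)
  x = 16: RHS = 6, y in [11, 12]  -> 2 point(s)
  x = 17: RHS = 2, y in [5, 18]  -> 2 point(s)
  x = 18: RHS = 8, y in [10, 13]  -> 2 point(s)
  x = 21: RHS = 8, y in [10, 13]  -> 2 point(s)
Affine points: 25. Add the point at infinity: total = 26.

#E(F_23) = 26


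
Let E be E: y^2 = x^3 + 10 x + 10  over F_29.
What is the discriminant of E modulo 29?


4 a^3 + 27 b^2 = 4*10^3 + 27*10^2 = 4000 + 2700 = 6700
Delta = -16 * (6700) = -107200
Delta mod 29 = 13

Delta = 13 (mod 29)


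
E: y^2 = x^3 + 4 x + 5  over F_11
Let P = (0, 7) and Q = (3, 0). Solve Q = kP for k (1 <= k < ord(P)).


Enumerate multiples of P until we hit Q = (3, 0):
  1P = (0, 7)
  2P = (3, 0)
Match found at i = 2.

k = 2


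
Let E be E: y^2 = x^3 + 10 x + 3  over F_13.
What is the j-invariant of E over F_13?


Delta = -16(4 a^3 + 27 b^2) mod 13 = 11
-1728 * (4 a)^3 = -1728 * (4*10)^3 mod 13 = 1
j = 1 * 11^(-1) mod 13 = 6

j = 6 (mod 13)


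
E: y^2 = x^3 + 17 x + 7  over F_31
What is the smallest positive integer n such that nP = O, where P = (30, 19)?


Compute successive multiples of P until we hit O:
  1P = (30, 19)
  2P = (7, 29)
  3P = (13, 10)
  4P = (24, 17)
  5P = (15, 17)
  6P = (2, 24)
  7P = (19, 20)
  8P = (23, 17)
  ... (continuing to 17P)
  17P = O

ord(P) = 17


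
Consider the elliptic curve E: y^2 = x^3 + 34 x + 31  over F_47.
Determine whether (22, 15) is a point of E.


Check whether y^2 = x^3 + 34 x + 31 (mod 47) for (x, y) = (22, 15).
LHS: y^2 = 15^2 mod 47 = 37
RHS: x^3 + 34 x + 31 = 22^3 + 34*22 + 31 mod 47 = 6
LHS != RHS

No, not on the curve


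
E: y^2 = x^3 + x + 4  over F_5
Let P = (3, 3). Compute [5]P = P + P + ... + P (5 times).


k = 5 = 101_2 (binary, LSB first: 101)
Double-and-add from P = (3, 3):
  bit 0 = 1: acc = O + (3, 3) = (3, 3)
  bit 1 = 0: acc unchanged = (3, 3)
  bit 2 = 1: acc = (3, 3) + (3, 3) = (3, 2)

5P = (3, 2)


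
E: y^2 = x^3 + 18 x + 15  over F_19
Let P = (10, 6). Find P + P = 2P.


Doubling: s = (3 x1^2 + a) / (2 y1)
s = (3*10^2 + 18) / (2*6) mod 19 = 17
x3 = s^2 - 2 x1 mod 19 = 17^2 - 2*10 = 3
y3 = s (x1 - x3) - y1 mod 19 = 17 * (10 - 3) - 6 = 18

2P = (3, 18)


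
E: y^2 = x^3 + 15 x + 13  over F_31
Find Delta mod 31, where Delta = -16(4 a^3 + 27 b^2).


4 a^3 + 27 b^2 = 4*15^3 + 27*13^2 = 13500 + 4563 = 18063
Delta = -16 * (18063) = -289008
Delta mod 31 = 5

Delta = 5 (mod 31)


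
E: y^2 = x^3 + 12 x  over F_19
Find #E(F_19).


For each x in F_19, count y with y^2 = x^3 + 12 x + 0 mod 19:
  x = 0: RHS = 0, y in [0]  -> 1 point(s)
  x = 3: RHS = 6, y in [5, 14]  -> 2 point(s)
  x = 4: RHS = 17, y in [6, 13]  -> 2 point(s)
  x = 7: RHS = 9, y in [3, 16]  -> 2 point(s)
  x = 8: RHS = 0, y in [0]  -> 1 point(s)
  x = 9: RHS = 1, y in [1, 18]  -> 2 point(s)
  x = 11: RHS = 0, y in [0]  -> 1 point(s)
  x = 13: RHS = 16, y in [4, 15]  -> 2 point(s)
  x = 14: RHS = 5, y in [9, 10]  -> 2 point(s)
  x = 17: RHS = 6, y in [5, 14]  -> 2 point(s)
  x = 18: RHS = 6, y in [5, 14]  -> 2 point(s)
Affine points: 19. Add the point at infinity: total = 20.

#E(F_19) = 20


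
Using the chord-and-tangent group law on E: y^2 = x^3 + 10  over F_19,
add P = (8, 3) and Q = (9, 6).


P != Q, so use the chord formula.
s = (y2 - y1) / (x2 - x1) = (3) / (1) mod 19 = 3
x3 = s^2 - x1 - x2 mod 19 = 3^2 - 8 - 9 = 11
y3 = s (x1 - x3) - y1 mod 19 = 3 * (8 - 11) - 3 = 7

P + Q = (11, 7)


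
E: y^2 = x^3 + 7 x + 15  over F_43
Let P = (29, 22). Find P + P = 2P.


Doubling: s = (3 x1^2 + a) / (2 y1)
s = (3*29^2 + 7) / (2*22) mod 43 = 36
x3 = s^2 - 2 x1 mod 43 = 36^2 - 2*29 = 34
y3 = s (x1 - x3) - y1 mod 43 = 36 * (29 - 34) - 22 = 13

2P = (34, 13)


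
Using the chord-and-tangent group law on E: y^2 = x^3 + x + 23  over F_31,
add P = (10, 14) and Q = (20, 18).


P != Q, so use the chord formula.
s = (y2 - y1) / (x2 - x1) = (4) / (10) mod 31 = 19
x3 = s^2 - x1 - x2 mod 31 = 19^2 - 10 - 20 = 21
y3 = s (x1 - x3) - y1 mod 31 = 19 * (10 - 21) - 14 = 25

P + Q = (21, 25)


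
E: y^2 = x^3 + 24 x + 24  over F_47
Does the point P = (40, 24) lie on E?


Check whether y^2 = x^3 + 24 x + 24 (mod 47) for (x, y) = (40, 24).
LHS: y^2 = 24^2 mod 47 = 12
RHS: x^3 + 24 x + 24 = 40^3 + 24*40 + 24 mod 47 = 30
LHS != RHS

No, not on the curve


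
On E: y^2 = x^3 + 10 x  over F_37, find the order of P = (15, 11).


Compute successive multiples of P until we hit O:
  1P = (15, 11)
  2P = (4, 17)
  3P = (29, 0)
  4P = (4, 20)
  5P = (15, 26)
  6P = O

ord(P) = 6


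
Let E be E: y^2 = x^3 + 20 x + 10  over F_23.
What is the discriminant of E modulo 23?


4 a^3 + 27 b^2 = 4*20^3 + 27*10^2 = 32000 + 2700 = 34700
Delta = -16 * (34700) = -555200
Delta mod 23 = 20

Delta = 20 (mod 23)


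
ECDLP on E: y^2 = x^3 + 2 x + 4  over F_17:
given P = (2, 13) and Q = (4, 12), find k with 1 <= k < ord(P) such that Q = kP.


Enumerate multiples of P until we hit Q = (4, 12):
  1P = (2, 13)
  2P = (15, 14)
  3P = (16, 16)
  4P = (0, 2)
  5P = (7, 2)
  6P = (4, 5)
  7P = (10, 2)
  8P = (13, 0)
  9P = (10, 15)
  10P = (4, 12)
Match found at i = 10.

k = 10


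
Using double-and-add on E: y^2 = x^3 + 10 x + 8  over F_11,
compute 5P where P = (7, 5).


k = 5 = 101_2 (binary, LSB first: 101)
Double-and-add from P = (7, 5):
  bit 0 = 1: acc = O + (7, 5) = (7, 5)
  bit 1 = 0: acc unchanged = (7, 5)
  bit 2 = 1: acc = (7, 5) + (2, 6) = (6, 8)

5P = (6, 8)


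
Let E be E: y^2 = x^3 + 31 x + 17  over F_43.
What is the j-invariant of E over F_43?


Delta = -16(4 a^3 + 27 b^2) mod 43 = 20
-1728 * (4 a)^3 = -1728 * (4*31)^3 mod 43 = 11
j = 11 * 20^(-1) mod 43 = 7

j = 7 (mod 43)


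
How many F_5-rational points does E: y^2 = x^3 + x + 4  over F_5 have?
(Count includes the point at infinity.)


For each x in F_5, count y with y^2 = x^3 + 1 x + 4 mod 5:
  x = 0: RHS = 4, y in [2, 3]  -> 2 point(s)
  x = 1: RHS = 1, y in [1, 4]  -> 2 point(s)
  x = 2: RHS = 4, y in [2, 3]  -> 2 point(s)
  x = 3: RHS = 4, y in [2, 3]  -> 2 point(s)
Affine points: 8. Add the point at infinity: total = 9.

#E(F_5) = 9


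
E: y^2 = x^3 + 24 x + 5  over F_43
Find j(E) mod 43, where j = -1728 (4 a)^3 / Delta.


Delta = -16(4 a^3 + 27 b^2) mod 43 = 25
-1728 * (4 a)^3 = -1728 * (4*24)^3 mod 43 = 41
j = 41 * 25^(-1) mod 43 = 24

j = 24 (mod 43)


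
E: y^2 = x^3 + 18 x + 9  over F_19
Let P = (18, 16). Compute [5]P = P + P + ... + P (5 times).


k = 5 = 101_2 (binary, LSB first: 101)
Double-and-add from P = (18, 16):
  bit 0 = 1: acc = O + (18, 16) = (18, 16)
  bit 1 = 0: acc unchanged = (18, 16)
  bit 2 = 1: acc = (18, 16) + (9, 11) = (16, 2)

5P = (16, 2)


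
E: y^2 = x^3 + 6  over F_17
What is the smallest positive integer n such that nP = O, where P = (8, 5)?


Compute successive multiples of P until we hit O:
  1P = (8, 5)
  2P = (14, 9)
  3P = (3, 4)
  4P = (4, 6)
  5P = (4, 11)
  6P = (3, 13)
  7P = (14, 8)
  8P = (8, 12)
  ... (continuing to 9P)
  9P = O

ord(P) = 9


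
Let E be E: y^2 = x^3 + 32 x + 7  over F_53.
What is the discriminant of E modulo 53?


4 a^3 + 27 b^2 = 4*32^3 + 27*7^2 = 131072 + 1323 = 132395
Delta = -16 * (132395) = -2118320
Delta mod 53 = 37

Delta = 37 (mod 53)


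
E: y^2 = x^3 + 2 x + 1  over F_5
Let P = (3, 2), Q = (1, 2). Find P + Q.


P != Q, so use the chord formula.
s = (y2 - y1) / (x2 - x1) = (0) / (3) mod 5 = 0
x3 = s^2 - x1 - x2 mod 5 = 0^2 - 3 - 1 = 1
y3 = s (x1 - x3) - y1 mod 5 = 0 * (3 - 1) - 2 = 3

P + Q = (1, 3)


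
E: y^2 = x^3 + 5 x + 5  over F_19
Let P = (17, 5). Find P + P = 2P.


Doubling: s = (3 x1^2 + a) / (2 y1)
s = (3*17^2 + 5) / (2*5) mod 19 = 15
x3 = s^2 - 2 x1 mod 19 = 15^2 - 2*17 = 1
y3 = s (x1 - x3) - y1 mod 19 = 15 * (17 - 1) - 5 = 7

2P = (1, 7)


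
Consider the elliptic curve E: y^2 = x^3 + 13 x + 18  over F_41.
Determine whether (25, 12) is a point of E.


Check whether y^2 = x^3 + 13 x + 18 (mod 41) for (x, y) = (25, 12).
LHS: y^2 = 12^2 mod 41 = 21
RHS: x^3 + 13 x + 18 = 25^3 + 13*25 + 18 mod 41 = 19
LHS != RHS

No, not on the curve


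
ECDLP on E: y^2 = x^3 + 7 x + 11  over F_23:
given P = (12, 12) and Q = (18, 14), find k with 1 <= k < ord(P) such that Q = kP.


Enumerate multiples of P until we hit Q = (18, 14):
  1P = (12, 12)
  2P = (3, 6)
  3P = (11, 4)
  4P = (18, 9)
  5P = (22, 16)
  6P = (14, 1)
  7P = (10, 0)
  8P = (14, 22)
  9P = (22, 7)
  10P = (18, 14)
Match found at i = 10.

k = 10


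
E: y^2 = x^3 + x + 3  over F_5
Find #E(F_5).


For each x in F_5, count y with y^2 = x^3 + 1 x + 3 mod 5:
  x = 1: RHS = 0, y in [0]  -> 1 point(s)
  x = 4: RHS = 1, y in [1, 4]  -> 2 point(s)
Affine points: 3. Add the point at infinity: total = 4.

#E(F_5) = 4


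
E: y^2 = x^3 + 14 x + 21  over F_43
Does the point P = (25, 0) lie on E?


Check whether y^2 = x^3 + 14 x + 21 (mod 43) for (x, y) = (25, 0).
LHS: y^2 = 0^2 mod 43 = 0
RHS: x^3 + 14 x + 21 = 25^3 + 14*25 + 21 mod 43 = 0
LHS = RHS

Yes, on the curve


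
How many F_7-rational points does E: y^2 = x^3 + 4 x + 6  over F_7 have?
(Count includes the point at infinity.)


For each x in F_7, count y with y^2 = x^3 + 4 x + 6 mod 7:
  x = 1: RHS = 4, y in [2, 5]  -> 2 point(s)
  x = 2: RHS = 1, y in [1, 6]  -> 2 point(s)
  x = 4: RHS = 2, y in [3, 4]  -> 2 point(s)
  x = 5: RHS = 4, y in [2, 5]  -> 2 point(s)
  x = 6: RHS = 1, y in [1, 6]  -> 2 point(s)
Affine points: 10. Add the point at infinity: total = 11.

#E(F_7) = 11


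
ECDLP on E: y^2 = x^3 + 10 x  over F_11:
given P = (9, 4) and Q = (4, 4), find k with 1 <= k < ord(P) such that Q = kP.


Enumerate multiples of P until we hit Q = (4, 4):
  1P = (9, 4)
  2P = (4, 7)
  3P = (1, 0)
  4P = (4, 4)
Match found at i = 4.

k = 4


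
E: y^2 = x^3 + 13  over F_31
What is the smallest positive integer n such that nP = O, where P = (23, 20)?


Compute successive multiples of P until we hit O:
  1P = (23, 20)
  2P = (13, 28)
  3P = (13, 3)
  4P = (23, 11)
  5P = O

ord(P) = 5


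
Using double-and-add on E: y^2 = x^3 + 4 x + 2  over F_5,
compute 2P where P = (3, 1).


k = 2 = 10_2 (binary, LSB first: 01)
Double-and-add from P = (3, 1):
  bit 0 = 0: acc unchanged = O
  bit 1 = 1: acc = O + (3, 4) = (3, 4)

2P = (3, 4)


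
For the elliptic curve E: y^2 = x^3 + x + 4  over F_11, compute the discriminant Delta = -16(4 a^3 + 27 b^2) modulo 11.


4 a^3 + 27 b^2 = 4*1^3 + 27*4^2 = 4 + 432 = 436
Delta = -16 * (436) = -6976
Delta mod 11 = 9

Delta = 9 (mod 11)


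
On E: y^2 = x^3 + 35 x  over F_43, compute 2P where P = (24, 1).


Doubling: s = (3 x1^2 + a) / (2 y1)
s = (3*24^2 + 35) / (2*1) mod 43 = 0
x3 = s^2 - 2 x1 mod 43 = 0^2 - 2*24 = 38
y3 = s (x1 - x3) - y1 mod 43 = 0 * (24 - 38) - 1 = 42

2P = (38, 42)


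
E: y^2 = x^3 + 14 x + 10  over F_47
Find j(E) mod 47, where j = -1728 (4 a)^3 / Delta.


Delta = -16(4 a^3 + 27 b^2) mod 47 = 16
-1728 * (4 a)^3 = -1728 * (4*14)^3 mod 47 = 29
j = 29 * 16^(-1) mod 47 = 40

j = 40 (mod 47)


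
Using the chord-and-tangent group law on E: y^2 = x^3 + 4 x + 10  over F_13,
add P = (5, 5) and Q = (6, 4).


P != Q, so use the chord formula.
s = (y2 - y1) / (x2 - x1) = (12) / (1) mod 13 = 12
x3 = s^2 - x1 - x2 mod 13 = 12^2 - 5 - 6 = 3
y3 = s (x1 - x3) - y1 mod 13 = 12 * (5 - 3) - 5 = 6

P + Q = (3, 6)


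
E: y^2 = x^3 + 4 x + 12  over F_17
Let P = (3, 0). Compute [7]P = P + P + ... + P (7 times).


k = 7 = 111_2 (binary, LSB first: 111)
Double-and-add from P = (3, 0):
  bit 0 = 1: acc = O + (3, 0) = (3, 0)
  bit 1 = 1: acc = (3, 0) + O = (3, 0)
  bit 2 = 1: acc = (3, 0) + O = (3, 0)

7P = (3, 0)


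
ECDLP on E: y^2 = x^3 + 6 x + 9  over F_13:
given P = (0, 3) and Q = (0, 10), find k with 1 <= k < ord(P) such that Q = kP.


Enumerate multiples of P until we hit Q = (0, 10):
  1P = (0, 3)
  2P = (1, 9)
  3P = (9, 8)
  4P = (8, 7)
  5P = (2, 9)
  6P = (7, 2)
  7P = (10, 4)
  8P = (6, 12)
  9P = (6, 1)
  10P = (10, 9)
  11P = (7, 11)
  12P = (2, 4)
  13P = (8, 6)
  14P = (9, 5)
  15P = (1, 4)
  16P = (0, 10)
Match found at i = 16.

k = 16


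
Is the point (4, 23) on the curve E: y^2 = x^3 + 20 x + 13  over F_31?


Check whether y^2 = x^3 + 20 x + 13 (mod 31) for (x, y) = (4, 23).
LHS: y^2 = 23^2 mod 31 = 2
RHS: x^3 + 20 x + 13 = 4^3 + 20*4 + 13 mod 31 = 2
LHS = RHS

Yes, on the curve


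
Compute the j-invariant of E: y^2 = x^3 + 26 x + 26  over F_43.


Delta = -16(4 a^3 + 27 b^2) mod 43 = 40
-1728 * (4 a)^3 = -1728 * (4*26)^3 mod 43 = 42
j = 42 * 40^(-1) mod 43 = 29

j = 29 (mod 43)


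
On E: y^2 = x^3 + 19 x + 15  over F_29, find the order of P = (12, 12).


Compute successive multiples of P until we hit O:
  1P = (12, 12)
  2P = (28, 16)
  3P = (9, 25)
  4P = (1, 8)
  5P = (25, 7)
  6P = (16, 23)
  7P = (14, 26)
  8P = (23, 27)
  ... (continuing to 21P)
  21P = O

ord(P) = 21


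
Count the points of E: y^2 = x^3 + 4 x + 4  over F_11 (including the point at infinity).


For each x in F_11, count y with y^2 = x^3 + 4 x + 4 mod 11:
  x = 0: RHS = 4, y in [2, 9]  -> 2 point(s)
  x = 1: RHS = 9, y in [3, 8]  -> 2 point(s)
  x = 2: RHS = 9, y in [3, 8]  -> 2 point(s)
  x = 7: RHS = 1, y in [1, 10]  -> 2 point(s)
  x = 8: RHS = 9, y in [3, 8]  -> 2 point(s)
Affine points: 10. Add the point at infinity: total = 11.

#E(F_11) = 11


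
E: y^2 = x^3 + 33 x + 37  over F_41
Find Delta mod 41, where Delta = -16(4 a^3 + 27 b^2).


4 a^3 + 27 b^2 = 4*33^3 + 27*37^2 = 143748 + 36963 = 180711
Delta = -16 * (180711) = -2891376
Delta mod 41 = 26

Delta = 26 (mod 41)


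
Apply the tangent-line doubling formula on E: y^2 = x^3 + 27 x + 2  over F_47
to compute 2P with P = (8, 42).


Doubling: s = (3 x1^2 + a) / (2 y1)
s = (3*8^2 + 27) / (2*42) mod 47 = 11
x3 = s^2 - 2 x1 mod 47 = 11^2 - 2*8 = 11
y3 = s (x1 - x3) - y1 mod 47 = 11 * (8 - 11) - 42 = 19

2P = (11, 19)


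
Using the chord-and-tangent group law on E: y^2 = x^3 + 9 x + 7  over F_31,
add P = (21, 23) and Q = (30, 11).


P != Q, so use the chord formula.
s = (y2 - y1) / (x2 - x1) = (19) / (9) mod 31 = 9
x3 = s^2 - x1 - x2 mod 31 = 9^2 - 21 - 30 = 30
y3 = s (x1 - x3) - y1 mod 31 = 9 * (21 - 30) - 23 = 20

P + Q = (30, 20)


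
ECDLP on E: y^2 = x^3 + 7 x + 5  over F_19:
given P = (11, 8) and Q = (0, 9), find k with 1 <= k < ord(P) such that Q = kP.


Enumerate multiples of P until we hit Q = (0, 9):
  1P = (11, 8)
  2P = (6, 15)
  3P = (7, 13)
  4P = (18, 15)
  5P = (10, 12)
  6P = (14, 4)
  7P = (0, 9)
Match found at i = 7.

k = 7


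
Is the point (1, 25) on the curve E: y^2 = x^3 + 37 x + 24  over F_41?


Check whether y^2 = x^3 + 37 x + 24 (mod 41) for (x, y) = (1, 25).
LHS: y^2 = 25^2 mod 41 = 10
RHS: x^3 + 37 x + 24 = 1^3 + 37*1 + 24 mod 41 = 21
LHS != RHS

No, not on the curve


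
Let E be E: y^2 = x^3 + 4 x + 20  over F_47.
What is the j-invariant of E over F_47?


Delta = -16(4 a^3 + 27 b^2) mod 47 = 12
-1728 * (4 a)^3 = -1728 * (4*4)^3 mod 47 = 30
j = 30 * 12^(-1) mod 47 = 26

j = 26 (mod 47)


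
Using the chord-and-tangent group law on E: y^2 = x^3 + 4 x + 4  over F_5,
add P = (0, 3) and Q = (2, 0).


P != Q, so use the chord formula.
s = (y2 - y1) / (x2 - x1) = (2) / (2) mod 5 = 1
x3 = s^2 - x1 - x2 mod 5 = 1^2 - 0 - 2 = 4
y3 = s (x1 - x3) - y1 mod 5 = 1 * (0 - 4) - 3 = 3

P + Q = (4, 3)


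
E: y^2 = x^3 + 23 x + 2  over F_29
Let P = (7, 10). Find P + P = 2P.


Doubling: s = (3 x1^2 + a) / (2 y1)
s = (3*7^2 + 23) / (2*10) mod 29 = 23
x3 = s^2 - 2 x1 mod 29 = 23^2 - 2*7 = 22
y3 = s (x1 - x3) - y1 mod 29 = 23 * (7 - 22) - 10 = 22

2P = (22, 22)


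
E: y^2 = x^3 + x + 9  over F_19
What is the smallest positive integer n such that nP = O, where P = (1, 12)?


Compute successive multiples of P until we hit O:
  1P = (1, 12)
  2P = (7, 6)
  3P = (12, 18)
  4P = (3, 18)
  5P = (5, 14)
  6P = (18, 8)
  7P = (4, 1)
  8P = (0, 16)
  ... (continuing to 26P)
  26P = O

ord(P) = 26


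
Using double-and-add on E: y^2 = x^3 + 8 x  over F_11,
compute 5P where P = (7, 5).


k = 5 = 101_2 (binary, LSB first: 101)
Double-and-add from P = (7, 5):
  bit 0 = 1: acc = O + (7, 5) = (7, 5)
  bit 1 = 0: acc unchanged = (7, 5)
  bit 2 = 1: acc = (7, 5) + (9, 3) = (7, 6)

5P = (7, 6)


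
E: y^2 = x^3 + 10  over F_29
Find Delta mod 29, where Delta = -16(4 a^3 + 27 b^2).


4 a^3 + 27 b^2 = 4*0^3 + 27*10^2 = 0 + 2700 = 2700
Delta = -16 * (2700) = -43200
Delta mod 29 = 10

Delta = 10 (mod 29)


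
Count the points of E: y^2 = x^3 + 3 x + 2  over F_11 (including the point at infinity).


For each x in F_11, count y with y^2 = x^3 + 3 x + 2 mod 11:
  x = 2: RHS = 5, y in [4, 7]  -> 2 point(s)
  x = 3: RHS = 5, y in [4, 7]  -> 2 point(s)
  x = 4: RHS = 1, y in [1, 10]  -> 2 point(s)
  x = 6: RHS = 5, y in [4, 7]  -> 2 point(s)
  x = 7: RHS = 3, y in [5, 6]  -> 2 point(s)
  x = 10: RHS = 9, y in [3, 8]  -> 2 point(s)
Affine points: 12. Add the point at infinity: total = 13.

#E(F_11) = 13


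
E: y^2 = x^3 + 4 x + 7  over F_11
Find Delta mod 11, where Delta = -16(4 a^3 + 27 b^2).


4 a^3 + 27 b^2 = 4*4^3 + 27*7^2 = 256 + 1323 = 1579
Delta = -16 * (1579) = -25264
Delta mod 11 = 3

Delta = 3 (mod 11)


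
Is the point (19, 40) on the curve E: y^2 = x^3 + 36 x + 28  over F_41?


Check whether y^2 = x^3 + 36 x + 28 (mod 41) for (x, y) = (19, 40).
LHS: y^2 = 40^2 mod 41 = 1
RHS: x^3 + 36 x + 28 = 19^3 + 36*19 + 28 mod 41 = 27
LHS != RHS

No, not on the curve


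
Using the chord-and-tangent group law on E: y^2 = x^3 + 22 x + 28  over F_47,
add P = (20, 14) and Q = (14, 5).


P != Q, so use the chord formula.
s = (y2 - y1) / (x2 - x1) = (38) / (41) mod 47 = 25
x3 = s^2 - x1 - x2 mod 47 = 25^2 - 20 - 14 = 27
y3 = s (x1 - x3) - y1 mod 47 = 25 * (20 - 27) - 14 = 46

P + Q = (27, 46)


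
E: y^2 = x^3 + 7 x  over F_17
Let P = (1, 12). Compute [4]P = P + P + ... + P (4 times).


k = 4 = 100_2 (binary, LSB first: 001)
Double-and-add from P = (1, 12):
  bit 0 = 0: acc unchanged = O
  bit 1 = 0: acc unchanged = O
  bit 2 = 1: acc = O + (1, 5) = (1, 5)

4P = (1, 5)


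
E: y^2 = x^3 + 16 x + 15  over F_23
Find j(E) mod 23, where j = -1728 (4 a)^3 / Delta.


Delta = -16(4 a^3 + 27 b^2) mod 23 = 8
-1728 * (4 a)^3 = -1728 * (4*16)^3 mod 23 = 7
j = 7 * 8^(-1) mod 23 = 21

j = 21 (mod 23)


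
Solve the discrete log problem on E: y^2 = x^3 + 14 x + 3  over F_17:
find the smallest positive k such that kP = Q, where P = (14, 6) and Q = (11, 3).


Enumerate multiples of P until we hit Q = (11, 3):
  1P = (14, 6)
  2P = (10, 2)
  3P = (11, 14)
  4P = (1, 16)
  5P = (4, 2)
  6P = (8, 10)
  7P = (3, 15)
  8P = (15, 1)
  9P = (13, 6)
  10P = (7, 11)
  11P = (9, 5)
  12P = (9, 12)
  13P = (7, 6)
  14P = (13, 11)
  15P = (15, 16)
  16P = (3, 2)
  17P = (8, 7)
  18P = (4, 15)
  19P = (1, 1)
  20P = (11, 3)
Match found at i = 20.

k = 20


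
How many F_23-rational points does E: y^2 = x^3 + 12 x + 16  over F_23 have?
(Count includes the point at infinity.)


For each x in F_23, count y with y^2 = x^3 + 12 x + 16 mod 23:
  x = 0: RHS = 16, y in [4, 19]  -> 2 point(s)
  x = 1: RHS = 6, y in [11, 12]  -> 2 point(s)
  x = 2: RHS = 2, y in [5, 18]  -> 2 point(s)
  x = 4: RHS = 13, y in [6, 17]  -> 2 point(s)
  x = 7: RHS = 6, y in [11, 12]  -> 2 point(s)
  x = 8: RHS = 3, y in [7, 16]  -> 2 point(s)
  x = 9: RHS = 2, y in [5, 18]  -> 2 point(s)
  x = 10: RHS = 9, y in [3, 20]  -> 2 point(s)
  x = 12: RHS = 2, y in [5, 18]  -> 2 point(s)
  x = 13: RHS = 0, y in [0]  -> 1 point(s)
  x = 15: RHS = 6, y in [11, 12]  -> 2 point(s)
  x = 16: RHS = 3, y in [7, 16]  -> 2 point(s)
  x = 17: RHS = 4, y in [2, 21]  -> 2 point(s)
  x = 22: RHS = 3, y in [7, 16]  -> 2 point(s)
Affine points: 27. Add the point at infinity: total = 28.

#E(F_23) = 28


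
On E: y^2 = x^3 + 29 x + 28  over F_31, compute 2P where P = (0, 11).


Doubling: s = (3 x1^2 + a) / (2 y1)
s = (3*0^2 + 29) / (2*11) mod 31 = 14
x3 = s^2 - 2 x1 mod 31 = 14^2 - 2*0 = 10
y3 = s (x1 - x3) - y1 mod 31 = 14 * (0 - 10) - 11 = 4

2P = (10, 4)


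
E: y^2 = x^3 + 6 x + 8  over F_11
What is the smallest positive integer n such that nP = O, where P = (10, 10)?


Compute successive multiples of P until we hit O:
  1P = (10, 10)
  2P = (3, 8)
  3P = (1, 2)
  4P = (5, 3)
  5P = (5, 8)
  6P = (1, 9)
  7P = (3, 3)
  8P = (10, 1)
  ... (continuing to 9P)
  9P = O

ord(P) = 9


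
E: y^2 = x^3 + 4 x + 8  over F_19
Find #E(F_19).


For each x in F_19, count y with y^2 = x^3 + 4 x + 8 mod 19:
  x = 2: RHS = 5, y in [9, 10]  -> 2 point(s)
  x = 3: RHS = 9, y in [3, 16]  -> 2 point(s)
  x = 5: RHS = 1, y in [1, 18]  -> 2 point(s)
  x = 6: RHS = 1, y in [1, 18]  -> 2 point(s)
  x = 8: RHS = 1, y in [1, 18]  -> 2 point(s)
  x = 12: RHS = 17, y in [6, 13]  -> 2 point(s)
  x = 15: RHS = 4, y in [2, 17]  -> 2 point(s)
  x = 16: RHS = 7, y in [8, 11]  -> 2 point(s)
  x = 17: RHS = 11, y in [7, 12]  -> 2 point(s)
Affine points: 18. Add the point at infinity: total = 19.

#E(F_19) = 19


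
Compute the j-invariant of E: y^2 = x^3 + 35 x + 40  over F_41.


Delta = -16(4 a^3 + 27 b^2) mod 41 = 26
-1728 * (4 a)^3 = -1728 * (4*35)^3 mod 41 = 1
j = 1 * 26^(-1) mod 41 = 30

j = 30 (mod 41)


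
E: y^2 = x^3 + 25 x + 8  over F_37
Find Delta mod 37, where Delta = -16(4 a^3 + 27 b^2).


4 a^3 + 27 b^2 = 4*25^3 + 27*8^2 = 62500 + 1728 = 64228
Delta = -16 * (64228) = -1027648
Delta mod 37 = 27

Delta = 27 (mod 37)


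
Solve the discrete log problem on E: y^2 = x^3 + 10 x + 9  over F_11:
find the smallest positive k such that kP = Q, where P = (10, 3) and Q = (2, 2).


Enumerate multiples of P until we hit Q = (2, 2):
  1P = (10, 3)
  2P = (7, 9)
  3P = (9, 6)
  4P = (1, 3)
  5P = (0, 8)
  6P = (4, 5)
  7P = (2, 9)
  8P = (3, 0)
  9P = (2, 2)
Match found at i = 9.

k = 9


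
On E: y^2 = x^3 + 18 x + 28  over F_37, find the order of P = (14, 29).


Compute successive multiples of P until we hit O:
  1P = (14, 29)
  2P = (30, 22)
  3P = (26, 4)
  4P = (35, 24)
  5P = (29, 1)
  6P = (21, 26)
  7P = (12, 23)
  8P = (20, 27)
  ... (continuing to 46P)
  46P = O

ord(P) = 46


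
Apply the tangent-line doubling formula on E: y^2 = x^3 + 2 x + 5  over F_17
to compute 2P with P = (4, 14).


Doubling: s = (3 x1^2 + a) / (2 y1)
s = (3*4^2 + 2) / (2*14) mod 17 = 3
x3 = s^2 - 2 x1 mod 17 = 3^2 - 2*4 = 1
y3 = s (x1 - x3) - y1 mod 17 = 3 * (4 - 1) - 14 = 12

2P = (1, 12)


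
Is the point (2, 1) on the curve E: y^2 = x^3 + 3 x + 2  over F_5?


Check whether y^2 = x^3 + 3 x + 2 (mod 5) for (x, y) = (2, 1).
LHS: y^2 = 1^2 mod 5 = 1
RHS: x^3 + 3 x + 2 = 2^3 + 3*2 + 2 mod 5 = 1
LHS = RHS

Yes, on the curve


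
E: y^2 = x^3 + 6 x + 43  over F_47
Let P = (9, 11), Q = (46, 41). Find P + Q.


P != Q, so use the chord formula.
s = (y2 - y1) / (x2 - x1) = (30) / (37) mod 47 = 44
x3 = s^2 - x1 - x2 mod 47 = 44^2 - 9 - 46 = 1
y3 = s (x1 - x3) - y1 mod 47 = 44 * (9 - 1) - 11 = 12

P + Q = (1, 12)


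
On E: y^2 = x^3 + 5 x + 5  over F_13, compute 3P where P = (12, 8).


k = 3 = 11_2 (binary, LSB first: 11)
Double-and-add from P = (12, 8):
  bit 0 = 1: acc = O + (12, 8) = (12, 8)
  bit 1 = 1: acc = (12, 8) + (12, 5) = O

3P = O


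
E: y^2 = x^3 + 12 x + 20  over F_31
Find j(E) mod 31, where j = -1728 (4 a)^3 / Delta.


Delta = -16(4 a^3 + 27 b^2) mod 31 = 10
-1728 * (4 a)^3 = -1728 * (4*12)^3 mod 31 = 27
j = 27 * 10^(-1) mod 31 = 12

j = 12 (mod 31)


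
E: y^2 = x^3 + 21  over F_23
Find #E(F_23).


For each x in F_23, count y with y^2 = x^3 + 0 x + 21 mod 23:
  x = 2: RHS = 6, y in [11, 12]  -> 2 point(s)
  x = 3: RHS = 2, y in [5, 18]  -> 2 point(s)
  x = 4: RHS = 16, y in [4, 19]  -> 2 point(s)
  x = 5: RHS = 8, y in [10, 13]  -> 2 point(s)
  x = 8: RHS = 4, y in [2, 21]  -> 2 point(s)
  x = 10: RHS = 9, y in [3, 20]  -> 2 point(s)
  x = 11: RHS = 18, y in [8, 15]  -> 2 point(s)
  x = 12: RHS = 1, y in [1, 22]  -> 2 point(s)
  x = 16: RHS = 0, y in [0]  -> 1 point(s)
  x = 17: RHS = 12, y in [9, 14]  -> 2 point(s)
  x = 19: RHS = 3, y in [7, 16]  -> 2 point(s)
  x = 21: RHS = 13, y in [6, 17]  -> 2 point(s)
Affine points: 23. Add the point at infinity: total = 24.

#E(F_23) = 24


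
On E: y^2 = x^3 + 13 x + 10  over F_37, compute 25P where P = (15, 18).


k = 25 = 11001_2 (binary, LSB first: 10011)
Double-and-add from P = (15, 18):
  bit 0 = 1: acc = O + (15, 18) = (15, 18)
  bit 1 = 0: acc unchanged = (15, 18)
  bit 2 = 0: acc unchanged = (15, 18)
  bit 3 = 1: acc = (15, 18) + (0, 26) = (31, 30)
  bit 4 = 1: acc = (31, 30) + (7, 0) = (26, 4)

25P = (26, 4)


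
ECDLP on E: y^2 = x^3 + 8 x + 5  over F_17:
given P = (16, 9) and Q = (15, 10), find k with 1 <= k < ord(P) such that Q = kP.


Enumerate multiples of P until we hit Q = (15, 10):
  1P = (16, 9)
  2P = (4, 4)
  3P = (15, 7)
  4P = (7, 9)
  5P = (11, 8)
  6P = (5, 0)
  7P = (11, 9)
  8P = (7, 8)
  9P = (15, 10)
Match found at i = 9.

k = 9


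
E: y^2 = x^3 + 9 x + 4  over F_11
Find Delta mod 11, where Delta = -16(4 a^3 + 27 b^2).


4 a^3 + 27 b^2 = 4*9^3 + 27*4^2 = 2916 + 432 = 3348
Delta = -16 * (3348) = -53568
Delta mod 11 = 2

Delta = 2 (mod 11)


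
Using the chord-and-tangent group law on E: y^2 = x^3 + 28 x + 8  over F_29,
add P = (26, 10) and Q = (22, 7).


P != Q, so use the chord formula.
s = (y2 - y1) / (x2 - x1) = (26) / (25) mod 29 = 8
x3 = s^2 - x1 - x2 mod 29 = 8^2 - 26 - 22 = 16
y3 = s (x1 - x3) - y1 mod 29 = 8 * (26 - 16) - 10 = 12

P + Q = (16, 12)


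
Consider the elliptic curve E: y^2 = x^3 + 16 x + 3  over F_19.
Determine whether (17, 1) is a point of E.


Check whether y^2 = x^3 + 16 x + 3 (mod 19) for (x, y) = (17, 1).
LHS: y^2 = 1^2 mod 19 = 1
RHS: x^3 + 16 x + 3 = 17^3 + 16*17 + 3 mod 19 = 1
LHS = RHS

Yes, on the curve


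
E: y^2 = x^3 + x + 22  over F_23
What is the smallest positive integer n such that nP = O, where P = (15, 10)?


Compute successive multiples of P until we hit O:
  1P = (15, 10)
  2P = (2, 20)
  3P = (7, 21)
  4P = (9, 22)
  5P = (3, 12)
  6P = (21, 14)
  7P = (13, 22)
  8P = (8, 17)
  ... (continuing to 20P)
  20P = O

ord(P) = 20


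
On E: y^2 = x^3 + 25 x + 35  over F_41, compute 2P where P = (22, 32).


Doubling: s = (3 x1^2 + a) / (2 y1)
s = (3*22^2 + 25) / (2*32) mod 41 = 25
x3 = s^2 - 2 x1 mod 41 = 25^2 - 2*22 = 7
y3 = s (x1 - x3) - y1 mod 41 = 25 * (22 - 7) - 32 = 15

2P = (7, 15)


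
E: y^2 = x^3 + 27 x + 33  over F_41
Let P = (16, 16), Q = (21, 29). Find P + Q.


P != Q, so use the chord formula.
s = (y2 - y1) / (x2 - x1) = (13) / (5) mod 41 = 19
x3 = s^2 - x1 - x2 mod 41 = 19^2 - 16 - 21 = 37
y3 = s (x1 - x3) - y1 mod 41 = 19 * (16 - 37) - 16 = 36

P + Q = (37, 36)
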